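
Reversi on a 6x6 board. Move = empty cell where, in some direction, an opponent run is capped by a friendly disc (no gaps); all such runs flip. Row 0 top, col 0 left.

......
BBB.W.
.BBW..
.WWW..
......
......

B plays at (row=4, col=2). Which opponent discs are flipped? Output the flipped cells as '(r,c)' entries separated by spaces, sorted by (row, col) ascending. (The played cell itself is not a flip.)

Dir NW: opp run (3,1), next='.' -> no flip
Dir N: opp run (3,2) capped by B -> flip
Dir NE: opp run (3,3), next='.' -> no flip
Dir W: first cell '.' (not opp) -> no flip
Dir E: first cell '.' (not opp) -> no flip
Dir SW: first cell '.' (not opp) -> no flip
Dir S: first cell '.' (not opp) -> no flip
Dir SE: first cell '.' (not opp) -> no flip

Answer: (3,2)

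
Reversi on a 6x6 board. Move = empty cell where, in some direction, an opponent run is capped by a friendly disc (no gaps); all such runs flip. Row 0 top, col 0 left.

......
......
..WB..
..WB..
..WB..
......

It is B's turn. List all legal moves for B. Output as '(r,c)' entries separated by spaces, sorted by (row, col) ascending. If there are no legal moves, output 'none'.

(1,1): flips 1 -> legal
(1,2): no bracket -> illegal
(1,3): no bracket -> illegal
(2,1): flips 2 -> legal
(3,1): flips 1 -> legal
(4,1): flips 2 -> legal
(5,1): flips 1 -> legal
(5,2): no bracket -> illegal
(5,3): no bracket -> illegal

Answer: (1,1) (2,1) (3,1) (4,1) (5,1)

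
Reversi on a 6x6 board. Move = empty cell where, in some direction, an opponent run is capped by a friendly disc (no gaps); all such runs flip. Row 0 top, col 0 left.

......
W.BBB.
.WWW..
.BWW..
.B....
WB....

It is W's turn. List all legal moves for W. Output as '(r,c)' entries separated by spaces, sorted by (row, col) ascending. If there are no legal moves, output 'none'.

Answer: (0,1) (0,2) (0,3) (0,4) (0,5) (3,0) (4,0) (5,2)

Derivation:
(0,1): flips 1 -> legal
(0,2): flips 1 -> legal
(0,3): flips 2 -> legal
(0,4): flips 1 -> legal
(0,5): flips 1 -> legal
(1,1): no bracket -> illegal
(1,5): no bracket -> illegal
(2,0): no bracket -> illegal
(2,4): no bracket -> illegal
(2,5): no bracket -> illegal
(3,0): flips 1 -> legal
(4,0): flips 1 -> legal
(4,2): no bracket -> illegal
(5,2): flips 1 -> legal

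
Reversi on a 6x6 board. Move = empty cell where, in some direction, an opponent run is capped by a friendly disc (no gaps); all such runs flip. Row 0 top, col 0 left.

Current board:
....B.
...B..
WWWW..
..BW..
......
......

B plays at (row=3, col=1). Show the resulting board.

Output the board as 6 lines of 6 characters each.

Answer: ....B.
...B..
WWBW..
.BBW..
......
......

Derivation:
Place B at (3,1); scan 8 dirs for brackets.
Dir NW: opp run (2,0), next=edge -> no flip
Dir N: opp run (2,1), next='.' -> no flip
Dir NE: opp run (2,2) capped by B -> flip
Dir W: first cell '.' (not opp) -> no flip
Dir E: first cell 'B' (not opp) -> no flip
Dir SW: first cell '.' (not opp) -> no flip
Dir S: first cell '.' (not opp) -> no flip
Dir SE: first cell '.' (not opp) -> no flip
All flips: (2,2)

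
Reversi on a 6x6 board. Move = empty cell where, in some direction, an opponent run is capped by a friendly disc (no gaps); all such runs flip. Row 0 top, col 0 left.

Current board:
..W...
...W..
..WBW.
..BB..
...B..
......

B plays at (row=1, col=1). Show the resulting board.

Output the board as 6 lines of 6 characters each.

Answer: ..W...
.B.W..
..BBW.
..BB..
...B..
......

Derivation:
Place B at (1,1); scan 8 dirs for brackets.
Dir NW: first cell '.' (not opp) -> no flip
Dir N: first cell '.' (not opp) -> no flip
Dir NE: opp run (0,2), next=edge -> no flip
Dir W: first cell '.' (not opp) -> no flip
Dir E: first cell '.' (not opp) -> no flip
Dir SW: first cell '.' (not opp) -> no flip
Dir S: first cell '.' (not opp) -> no flip
Dir SE: opp run (2,2) capped by B -> flip
All flips: (2,2)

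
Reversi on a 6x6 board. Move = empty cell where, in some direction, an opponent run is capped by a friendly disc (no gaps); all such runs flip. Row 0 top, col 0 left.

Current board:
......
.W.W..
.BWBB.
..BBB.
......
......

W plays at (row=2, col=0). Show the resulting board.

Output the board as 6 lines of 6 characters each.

Place W at (2,0); scan 8 dirs for brackets.
Dir NW: edge -> no flip
Dir N: first cell '.' (not opp) -> no flip
Dir NE: first cell 'W' (not opp) -> no flip
Dir W: edge -> no flip
Dir E: opp run (2,1) capped by W -> flip
Dir SW: edge -> no flip
Dir S: first cell '.' (not opp) -> no flip
Dir SE: first cell '.' (not opp) -> no flip
All flips: (2,1)

Answer: ......
.W.W..
WWWBB.
..BBB.
......
......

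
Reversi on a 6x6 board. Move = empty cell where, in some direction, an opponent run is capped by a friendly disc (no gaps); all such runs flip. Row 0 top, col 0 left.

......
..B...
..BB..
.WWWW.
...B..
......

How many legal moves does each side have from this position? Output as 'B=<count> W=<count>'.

Answer: B=7 W=8

Derivation:
-- B to move --
(2,0): no bracket -> illegal
(2,1): flips 1 -> legal
(2,4): no bracket -> illegal
(2,5): flips 1 -> legal
(3,0): no bracket -> illegal
(3,5): no bracket -> illegal
(4,0): flips 1 -> legal
(4,1): flips 1 -> legal
(4,2): flips 1 -> legal
(4,4): flips 1 -> legal
(4,5): flips 1 -> legal
B mobility = 7
-- W to move --
(0,1): flips 2 -> legal
(0,2): flips 2 -> legal
(0,3): no bracket -> illegal
(1,1): flips 1 -> legal
(1,3): flips 2 -> legal
(1,4): flips 1 -> legal
(2,1): no bracket -> illegal
(2,4): no bracket -> illegal
(4,2): no bracket -> illegal
(4,4): no bracket -> illegal
(5,2): flips 1 -> legal
(5,3): flips 1 -> legal
(5,4): flips 1 -> legal
W mobility = 8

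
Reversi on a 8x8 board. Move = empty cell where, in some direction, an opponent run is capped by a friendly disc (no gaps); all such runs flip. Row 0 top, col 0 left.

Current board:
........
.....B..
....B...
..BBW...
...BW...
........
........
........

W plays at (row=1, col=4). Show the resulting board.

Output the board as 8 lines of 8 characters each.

Place W at (1,4); scan 8 dirs for brackets.
Dir NW: first cell '.' (not opp) -> no flip
Dir N: first cell '.' (not opp) -> no flip
Dir NE: first cell '.' (not opp) -> no flip
Dir W: first cell '.' (not opp) -> no flip
Dir E: opp run (1,5), next='.' -> no flip
Dir SW: first cell '.' (not opp) -> no flip
Dir S: opp run (2,4) capped by W -> flip
Dir SE: first cell '.' (not opp) -> no flip
All flips: (2,4)

Answer: ........
....WB..
....W...
..BBW...
...BW...
........
........
........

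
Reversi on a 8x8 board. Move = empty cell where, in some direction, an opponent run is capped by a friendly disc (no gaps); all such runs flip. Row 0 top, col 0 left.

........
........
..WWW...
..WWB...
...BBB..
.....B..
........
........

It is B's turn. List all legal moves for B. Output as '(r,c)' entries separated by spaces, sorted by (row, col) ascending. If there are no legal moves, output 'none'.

Answer: (1,1) (1,2) (1,3) (1,4) (2,1) (3,1)

Derivation:
(1,1): flips 2 -> legal
(1,2): flips 1 -> legal
(1,3): flips 2 -> legal
(1,4): flips 1 -> legal
(1,5): no bracket -> illegal
(2,1): flips 1 -> legal
(2,5): no bracket -> illegal
(3,1): flips 2 -> legal
(3,5): no bracket -> illegal
(4,1): no bracket -> illegal
(4,2): no bracket -> illegal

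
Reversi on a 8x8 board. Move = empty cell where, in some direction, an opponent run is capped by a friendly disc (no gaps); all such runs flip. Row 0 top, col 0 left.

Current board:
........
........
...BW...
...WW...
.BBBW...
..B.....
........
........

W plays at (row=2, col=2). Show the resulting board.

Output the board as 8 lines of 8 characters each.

Answer: ........
........
..WWW...
...WW...
.BBBW...
..B.....
........
........

Derivation:
Place W at (2,2); scan 8 dirs for brackets.
Dir NW: first cell '.' (not opp) -> no flip
Dir N: first cell '.' (not opp) -> no flip
Dir NE: first cell '.' (not opp) -> no flip
Dir W: first cell '.' (not opp) -> no flip
Dir E: opp run (2,3) capped by W -> flip
Dir SW: first cell '.' (not opp) -> no flip
Dir S: first cell '.' (not opp) -> no flip
Dir SE: first cell 'W' (not opp) -> no flip
All flips: (2,3)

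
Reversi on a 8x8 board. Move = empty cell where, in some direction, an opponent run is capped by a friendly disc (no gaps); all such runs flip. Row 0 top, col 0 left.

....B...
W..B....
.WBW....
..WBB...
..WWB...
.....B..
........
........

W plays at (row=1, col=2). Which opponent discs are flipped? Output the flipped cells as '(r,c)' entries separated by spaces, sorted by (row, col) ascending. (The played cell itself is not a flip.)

Answer: (2,2)

Derivation:
Dir NW: first cell '.' (not opp) -> no flip
Dir N: first cell '.' (not opp) -> no flip
Dir NE: first cell '.' (not opp) -> no flip
Dir W: first cell '.' (not opp) -> no flip
Dir E: opp run (1,3), next='.' -> no flip
Dir SW: first cell 'W' (not opp) -> no flip
Dir S: opp run (2,2) capped by W -> flip
Dir SE: first cell 'W' (not opp) -> no flip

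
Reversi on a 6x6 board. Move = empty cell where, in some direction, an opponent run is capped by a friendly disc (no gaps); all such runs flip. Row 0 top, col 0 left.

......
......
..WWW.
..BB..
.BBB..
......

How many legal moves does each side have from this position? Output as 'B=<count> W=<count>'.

Answer: B=5 W=5

Derivation:
-- B to move --
(1,1): flips 1 -> legal
(1,2): flips 1 -> legal
(1,3): flips 1 -> legal
(1,4): flips 1 -> legal
(1,5): flips 1 -> legal
(2,1): no bracket -> illegal
(2,5): no bracket -> illegal
(3,1): no bracket -> illegal
(3,4): no bracket -> illegal
(3,5): no bracket -> illegal
B mobility = 5
-- W to move --
(2,1): no bracket -> illegal
(3,0): no bracket -> illegal
(3,1): no bracket -> illegal
(3,4): no bracket -> illegal
(4,0): no bracket -> illegal
(4,4): flips 1 -> legal
(5,0): flips 2 -> legal
(5,1): flips 2 -> legal
(5,2): flips 2 -> legal
(5,3): flips 2 -> legal
(5,4): no bracket -> illegal
W mobility = 5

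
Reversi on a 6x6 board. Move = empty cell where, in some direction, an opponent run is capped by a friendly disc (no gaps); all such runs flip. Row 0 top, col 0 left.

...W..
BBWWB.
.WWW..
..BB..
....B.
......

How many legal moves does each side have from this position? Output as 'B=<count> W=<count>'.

Answer: B=2 W=9

Derivation:
-- B to move --
(0,1): no bracket -> illegal
(0,2): flips 2 -> legal
(0,4): no bracket -> illegal
(2,0): no bracket -> illegal
(2,4): no bracket -> illegal
(3,0): no bracket -> illegal
(3,1): flips 1 -> legal
(3,4): no bracket -> illegal
B mobility = 2
-- W to move --
(0,0): flips 1 -> legal
(0,1): flips 1 -> legal
(0,2): no bracket -> illegal
(0,4): no bracket -> illegal
(0,5): flips 1 -> legal
(1,5): flips 1 -> legal
(2,0): no bracket -> illegal
(2,4): no bracket -> illegal
(2,5): flips 1 -> legal
(3,1): no bracket -> illegal
(3,4): no bracket -> illegal
(3,5): no bracket -> illegal
(4,1): flips 1 -> legal
(4,2): flips 1 -> legal
(4,3): flips 2 -> legal
(4,5): no bracket -> illegal
(5,3): no bracket -> illegal
(5,4): no bracket -> illegal
(5,5): flips 2 -> legal
W mobility = 9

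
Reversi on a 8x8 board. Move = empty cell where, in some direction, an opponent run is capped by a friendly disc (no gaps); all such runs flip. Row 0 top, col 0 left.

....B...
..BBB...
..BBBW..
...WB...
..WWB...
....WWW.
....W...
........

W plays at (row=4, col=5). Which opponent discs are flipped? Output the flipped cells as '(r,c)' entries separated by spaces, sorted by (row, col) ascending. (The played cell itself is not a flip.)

Dir NW: opp run (3,4) (2,3) (1,2), next='.' -> no flip
Dir N: first cell '.' (not opp) -> no flip
Dir NE: first cell '.' (not opp) -> no flip
Dir W: opp run (4,4) capped by W -> flip
Dir E: first cell '.' (not opp) -> no flip
Dir SW: first cell 'W' (not opp) -> no flip
Dir S: first cell 'W' (not opp) -> no flip
Dir SE: first cell 'W' (not opp) -> no flip

Answer: (4,4)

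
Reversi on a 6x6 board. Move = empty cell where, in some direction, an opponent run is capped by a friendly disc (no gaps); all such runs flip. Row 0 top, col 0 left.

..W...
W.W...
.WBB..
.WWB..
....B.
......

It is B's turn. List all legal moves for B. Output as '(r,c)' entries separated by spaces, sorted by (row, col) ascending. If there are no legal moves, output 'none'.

(0,0): no bracket -> illegal
(0,1): flips 1 -> legal
(0,3): no bracket -> illegal
(1,1): no bracket -> illegal
(1,3): no bracket -> illegal
(2,0): flips 1 -> legal
(3,0): flips 2 -> legal
(4,0): flips 1 -> legal
(4,1): flips 1 -> legal
(4,2): flips 1 -> legal
(4,3): no bracket -> illegal

Answer: (0,1) (2,0) (3,0) (4,0) (4,1) (4,2)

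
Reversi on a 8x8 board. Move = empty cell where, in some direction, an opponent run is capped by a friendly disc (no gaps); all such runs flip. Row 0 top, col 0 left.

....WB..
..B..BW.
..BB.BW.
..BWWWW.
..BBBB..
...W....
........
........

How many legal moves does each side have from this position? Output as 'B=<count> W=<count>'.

Answer: B=10 W=12

Derivation:
-- B to move --
(0,3): flips 1 -> legal
(0,6): no bracket -> illegal
(0,7): flips 1 -> legal
(1,3): no bracket -> illegal
(1,4): no bracket -> illegal
(1,7): flips 3 -> legal
(2,4): flips 2 -> legal
(2,7): flips 3 -> legal
(3,7): flips 5 -> legal
(4,6): no bracket -> illegal
(4,7): flips 1 -> legal
(5,2): no bracket -> illegal
(5,4): no bracket -> illegal
(6,2): flips 1 -> legal
(6,3): flips 1 -> legal
(6,4): flips 1 -> legal
B mobility = 10
-- W to move --
(0,1): flips 2 -> legal
(0,2): no bracket -> illegal
(0,3): no bracket -> illegal
(0,6): flips 1 -> legal
(1,1): flips 1 -> legal
(1,3): flips 1 -> legal
(1,4): flips 2 -> legal
(2,1): no bracket -> illegal
(2,4): flips 1 -> legal
(3,1): flips 2 -> legal
(4,1): no bracket -> illegal
(4,6): no bracket -> illegal
(5,1): flips 1 -> legal
(5,2): flips 1 -> legal
(5,4): flips 2 -> legal
(5,5): flips 2 -> legal
(5,6): flips 1 -> legal
W mobility = 12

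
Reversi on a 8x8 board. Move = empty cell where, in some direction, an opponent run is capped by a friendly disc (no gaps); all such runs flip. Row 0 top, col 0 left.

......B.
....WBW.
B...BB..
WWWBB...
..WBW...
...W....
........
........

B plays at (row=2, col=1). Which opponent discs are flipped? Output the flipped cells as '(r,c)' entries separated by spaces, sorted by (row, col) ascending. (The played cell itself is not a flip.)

Dir NW: first cell '.' (not opp) -> no flip
Dir N: first cell '.' (not opp) -> no flip
Dir NE: first cell '.' (not opp) -> no flip
Dir W: first cell 'B' (not opp) -> no flip
Dir E: first cell '.' (not opp) -> no flip
Dir SW: opp run (3,0), next=edge -> no flip
Dir S: opp run (3,1), next='.' -> no flip
Dir SE: opp run (3,2) capped by B -> flip

Answer: (3,2)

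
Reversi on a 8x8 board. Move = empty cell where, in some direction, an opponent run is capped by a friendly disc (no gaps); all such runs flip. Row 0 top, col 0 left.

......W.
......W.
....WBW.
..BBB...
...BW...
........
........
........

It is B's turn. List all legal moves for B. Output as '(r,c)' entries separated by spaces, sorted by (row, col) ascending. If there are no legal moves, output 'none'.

Answer: (0,7) (1,4) (1,5) (2,3) (2,7) (4,5) (5,4) (5,5)

Derivation:
(0,5): no bracket -> illegal
(0,7): flips 1 -> legal
(1,3): no bracket -> illegal
(1,4): flips 1 -> legal
(1,5): flips 1 -> legal
(1,7): no bracket -> illegal
(2,3): flips 1 -> legal
(2,7): flips 1 -> legal
(3,5): no bracket -> illegal
(3,6): no bracket -> illegal
(3,7): no bracket -> illegal
(4,5): flips 1 -> legal
(5,3): no bracket -> illegal
(5,4): flips 1 -> legal
(5,5): flips 1 -> legal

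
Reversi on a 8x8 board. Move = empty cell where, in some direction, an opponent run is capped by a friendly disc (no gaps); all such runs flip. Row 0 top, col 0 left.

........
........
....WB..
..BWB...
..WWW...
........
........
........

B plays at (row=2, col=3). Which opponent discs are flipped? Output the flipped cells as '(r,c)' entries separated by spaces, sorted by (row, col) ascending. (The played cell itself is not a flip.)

Dir NW: first cell '.' (not opp) -> no flip
Dir N: first cell '.' (not opp) -> no flip
Dir NE: first cell '.' (not opp) -> no flip
Dir W: first cell '.' (not opp) -> no flip
Dir E: opp run (2,4) capped by B -> flip
Dir SW: first cell 'B' (not opp) -> no flip
Dir S: opp run (3,3) (4,3), next='.' -> no flip
Dir SE: first cell 'B' (not opp) -> no flip

Answer: (2,4)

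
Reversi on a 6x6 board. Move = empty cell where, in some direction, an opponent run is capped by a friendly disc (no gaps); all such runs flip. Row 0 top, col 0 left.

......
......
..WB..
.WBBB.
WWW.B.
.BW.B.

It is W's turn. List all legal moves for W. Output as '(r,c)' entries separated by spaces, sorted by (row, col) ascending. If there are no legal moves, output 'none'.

(1,2): no bracket -> illegal
(1,3): no bracket -> illegal
(1,4): flips 2 -> legal
(2,1): no bracket -> illegal
(2,4): flips 2 -> legal
(2,5): no bracket -> illegal
(3,5): flips 3 -> legal
(4,3): no bracket -> illegal
(4,5): no bracket -> illegal
(5,0): flips 1 -> legal
(5,3): no bracket -> illegal
(5,5): flips 2 -> legal

Answer: (1,4) (2,4) (3,5) (5,0) (5,5)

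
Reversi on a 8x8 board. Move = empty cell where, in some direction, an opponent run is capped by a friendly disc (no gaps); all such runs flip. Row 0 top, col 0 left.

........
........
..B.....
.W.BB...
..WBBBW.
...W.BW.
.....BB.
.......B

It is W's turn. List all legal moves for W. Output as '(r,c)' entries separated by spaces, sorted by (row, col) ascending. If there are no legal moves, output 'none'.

Answer: (1,3) (2,3) (2,4) (3,5) (5,4) (6,4) (7,4) (7,6)

Derivation:
(1,1): no bracket -> illegal
(1,2): no bracket -> illegal
(1,3): flips 1 -> legal
(2,1): no bracket -> illegal
(2,3): flips 4 -> legal
(2,4): flips 1 -> legal
(2,5): no bracket -> illegal
(3,2): no bracket -> illegal
(3,5): flips 1 -> legal
(3,6): no bracket -> illegal
(5,2): no bracket -> illegal
(5,4): flips 1 -> legal
(5,7): no bracket -> illegal
(6,4): flips 1 -> legal
(6,7): no bracket -> illegal
(7,4): flips 1 -> legal
(7,5): no bracket -> illegal
(7,6): flips 1 -> legal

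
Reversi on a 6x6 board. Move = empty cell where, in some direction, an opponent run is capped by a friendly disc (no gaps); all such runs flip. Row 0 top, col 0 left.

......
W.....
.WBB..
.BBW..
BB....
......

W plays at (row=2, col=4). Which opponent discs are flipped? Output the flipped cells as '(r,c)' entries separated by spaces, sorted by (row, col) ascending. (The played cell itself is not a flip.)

Answer: (2,2) (2,3)

Derivation:
Dir NW: first cell '.' (not opp) -> no flip
Dir N: first cell '.' (not opp) -> no flip
Dir NE: first cell '.' (not opp) -> no flip
Dir W: opp run (2,3) (2,2) capped by W -> flip
Dir E: first cell '.' (not opp) -> no flip
Dir SW: first cell 'W' (not opp) -> no flip
Dir S: first cell '.' (not opp) -> no flip
Dir SE: first cell '.' (not opp) -> no flip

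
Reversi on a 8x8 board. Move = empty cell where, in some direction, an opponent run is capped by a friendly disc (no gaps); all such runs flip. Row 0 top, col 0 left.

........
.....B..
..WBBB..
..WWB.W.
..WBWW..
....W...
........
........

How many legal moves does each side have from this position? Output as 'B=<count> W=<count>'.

Answer: B=9 W=7

Derivation:
-- B to move --
(1,1): no bracket -> illegal
(1,2): no bracket -> illegal
(1,3): no bracket -> illegal
(2,1): flips 2 -> legal
(2,6): no bracket -> illegal
(2,7): no bracket -> illegal
(3,1): flips 2 -> legal
(3,5): no bracket -> illegal
(3,7): no bracket -> illegal
(4,1): flips 2 -> legal
(4,6): flips 2 -> legal
(4,7): flips 1 -> legal
(5,1): flips 2 -> legal
(5,2): no bracket -> illegal
(5,3): no bracket -> illegal
(5,5): no bracket -> illegal
(5,6): flips 1 -> legal
(6,3): no bracket -> illegal
(6,4): flips 2 -> legal
(6,5): flips 1 -> legal
B mobility = 9
-- W to move --
(0,4): no bracket -> illegal
(0,5): no bracket -> illegal
(0,6): flips 2 -> legal
(1,2): flips 2 -> legal
(1,3): flips 1 -> legal
(1,4): flips 4 -> legal
(1,6): no bracket -> illegal
(2,6): flips 3 -> legal
(3,5): flips 1 -> legal
(5,2): no bracket -> illegal
(5,3): flips 1 -> legal
W mobility = 7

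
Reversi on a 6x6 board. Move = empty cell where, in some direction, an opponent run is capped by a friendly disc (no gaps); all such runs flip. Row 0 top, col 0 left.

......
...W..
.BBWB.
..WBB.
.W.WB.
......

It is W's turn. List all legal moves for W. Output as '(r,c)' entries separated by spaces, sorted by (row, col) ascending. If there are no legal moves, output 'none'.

(1,0): flips 1 -> legal
(1,1): no bracket -> illegal
(1,2): flips 1 -> legal
(1,4): no bracket -> illegal
(1,5): no bracket -> illegal
(2,0): flips 2 -> legal
(2,5): flips 2 -> legal
(3,0): no bracket -> illegal
(3,1): flips 1 -> legal
(3,5): flips 3 -> legal
(4,2): no bracket -> illegal
(4,5): flips 2 -> legal
(5,3): no bracket -> illegal
(5,4): no bracket -> illegal
(5,5): no bracket -> illegal

Answer: (1,0) (1,2) (2,0) (2,5) (3,1) (3,5) (4,5)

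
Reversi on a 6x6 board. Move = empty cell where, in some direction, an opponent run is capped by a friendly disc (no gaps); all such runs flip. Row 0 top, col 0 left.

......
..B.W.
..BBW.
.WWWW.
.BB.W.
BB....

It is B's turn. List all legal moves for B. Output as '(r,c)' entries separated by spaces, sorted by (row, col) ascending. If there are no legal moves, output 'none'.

Answer: (0,5) (1,5) (2,0) (2,1) (2,5) (4,0) (4,3) (4,5) (5,5)

Derivation:
(0,3): no bracket -> illegal
(0,4): no bracket -> illegal
(0,5): flips 1 -> legal
(1,3): no bracket -> illegal
(1,5): flips 2 -> legal
(2,0): flips 1 -> legal
(2,1): flips 1 -> legal
(2,5): flips 1 -> legal
(3,0): no bracket -> illegal
(3,5): no bracket -> illegal
(4,0): flips 1 -> legal
(4,3): flips 1 -> legal
(4,5): flips 1 -> legal
(5,3): no bracket -> illegal
(5,4): no bracket -> illegal
(5,5): flips 2 -> legal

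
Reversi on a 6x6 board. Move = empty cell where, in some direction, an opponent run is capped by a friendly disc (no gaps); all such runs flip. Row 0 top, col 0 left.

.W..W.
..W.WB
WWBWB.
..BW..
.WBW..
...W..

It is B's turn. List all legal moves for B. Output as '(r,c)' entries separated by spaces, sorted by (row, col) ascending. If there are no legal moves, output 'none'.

Answer: (0,2) (0,5) (1,0) (1,3) (3,4) (4,0) (4,4) (5,0) (5,4)

Derivation:
(0,0): no bracket -> illegal
(0,2): flips 1 -> legal
(0,3): no bracket -> illegal
(0,5): flips 2 -> legal
(1,0): flips 1 -> legal
(1,1): no bracket -> illegal
(1,3): flips 1 -> legal
(2,5): no bracket -> illegal
(3,0): no bracket -> illegal
(3,1): no bracket -> illegal
(3,4): flips 1 -> legal
(4,0): flips 1 -> legal
(4,4): flips 2 -> legal
(5,0): flips 1 -> legal
(5,1): no bracket -> illegal
(5,2): no bracket -> illegal
(5,4): flips 1 -> legal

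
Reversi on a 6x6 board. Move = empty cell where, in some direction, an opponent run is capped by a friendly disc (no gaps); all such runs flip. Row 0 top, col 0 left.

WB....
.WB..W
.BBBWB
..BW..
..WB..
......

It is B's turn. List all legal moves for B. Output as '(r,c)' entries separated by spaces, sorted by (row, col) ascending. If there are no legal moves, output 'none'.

Answer: (0,5) (1,0) (3,4) (4,1) (4,4) (5,2)

Derivation:
(0,2): no bracket -> illegal
(0,4): no bracket -> illegal
(0,5): flips 1 -> legal
(1,0): flips 1 -> legal
(1,3): no bracket -> illegal
(1,4): no bracket -> illegal
(2,0): no bracket -> illegal
(3,1): no bracket -> illegal
(3,4): flips 1 -> legal
(3,5): no bracket -> illegal
(4,1): flips 1 -> legal
(4,4): flips 1 -> legal
(5,1): no bracket -> illegal
(5,2): flips 1 -> legal
(5,3): no bracket -> illegal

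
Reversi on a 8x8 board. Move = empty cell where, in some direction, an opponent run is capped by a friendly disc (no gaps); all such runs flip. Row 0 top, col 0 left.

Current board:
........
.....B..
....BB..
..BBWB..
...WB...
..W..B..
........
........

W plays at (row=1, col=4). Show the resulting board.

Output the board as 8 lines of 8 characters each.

Answer: ........
....WB..
....WB..
..BBWB..
...WB...
..W..B..
........
........

Derivation:
Place W at (1,4); scan 8 dirs for brackets.
Dir NW: first cell '.' (not opp) -> no flip
Dir N: first cell '.' (not opp) -> no flip
Dir NE: first cell '.' (not opp) -> no flip
Dir W: first cell '.' (not opp) -> no flip
Dir E: opp run (1,5), next='.' -> no flip
Dir SW: first cell '.' (not opp) -> no flip
Dir S: opp run (2,4) capped by W -> flip
Dir SE: opp run (2,5), next='.' -> no flip
All flips: (2,4)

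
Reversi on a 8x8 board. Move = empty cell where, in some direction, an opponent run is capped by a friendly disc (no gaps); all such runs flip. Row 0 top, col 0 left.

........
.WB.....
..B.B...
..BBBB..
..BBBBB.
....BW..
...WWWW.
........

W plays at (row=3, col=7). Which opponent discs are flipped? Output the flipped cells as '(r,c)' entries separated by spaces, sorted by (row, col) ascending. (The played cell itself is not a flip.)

Answer: (4,6)

Derivation:
Dir NW: first cell '.' (not opp) -> no flip
Dir N: first cell '.' (not opp) -> no flip
Dir NE: edge -> no flip
Dir W: first cell '.' (not opp) -> no flip
Dir E: edge -> no flip
Dir SW: opp run (4,6) capped by W -> flip
Dir S: first cell '.' (not opp) -> no flip
Dir SE: edge -> no flip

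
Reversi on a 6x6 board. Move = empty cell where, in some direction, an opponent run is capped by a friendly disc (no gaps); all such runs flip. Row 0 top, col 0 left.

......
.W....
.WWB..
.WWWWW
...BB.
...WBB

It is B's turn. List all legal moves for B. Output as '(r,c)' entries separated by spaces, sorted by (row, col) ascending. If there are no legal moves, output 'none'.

(0,0): flips 3 -> legal
(0,1): no bracket -> illegal
(0,2): no bracket -> illegal
(1,0): flips 2 -> legal
(1,2): no bracket -> illegal
(1,3): no bracket -> illegal
(2,0): flips 2 -> legal
(2,4): flips 1 -> legal
(2,5): flips 1 -> legal
(3,0): no bracket -> illegal
(4,0): no bracket -> illegal
(4,1): flips 1 -> legal
(4,2): no bracket -> illegal
(4,5): flips 1 -> legal
(5,2): flips 1 -> legal

Answer: (0,0) (1,0) (2,0) (2,4) (2,5) (4,1) (4,5) (5,2)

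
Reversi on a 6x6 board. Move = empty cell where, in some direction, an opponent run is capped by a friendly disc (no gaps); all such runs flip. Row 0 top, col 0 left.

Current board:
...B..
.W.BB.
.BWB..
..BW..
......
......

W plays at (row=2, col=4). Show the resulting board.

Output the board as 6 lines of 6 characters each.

Answer: ...B..
.W.BB.
.BWWW.
..BW..
......
......

Derivation:
Place W at (2,4); scan 8 dirs for brackets.
Dir NW: opp run (1,3), next='.' -> no flip
Dir N: opp run (1,4), next='.' -> no flip
Dir NE: first cell '.' (not opp) -> no flip
Dir W: opp run (2,3) capped by W -> flip
Dir E: first cell '.' (not opp) -> no flip
Dir SW: first cell 'W' (not opp) -> no flip
Dir S: first cell '.' (not opp) -> no flip
Dir SE: first cell '.' (not opp) -> no flip
All flips: (2,3)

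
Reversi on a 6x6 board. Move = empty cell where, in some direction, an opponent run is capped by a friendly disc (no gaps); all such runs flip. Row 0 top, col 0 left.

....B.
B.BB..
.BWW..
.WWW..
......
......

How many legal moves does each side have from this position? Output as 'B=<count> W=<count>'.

-- B to move --
(1,1): no bracket -> illegal
(1,4): no bracket -> illegal
(2,0): no bracket -> illegal
(2,4): flips 2 -> legal
(3,0): no bracket -> illegal
(3,4): flips 1 -> legal
(4,0): flips 2 -> legal
(4,1): flips 1 -> legal
(4,2): flips 2 -> legal
(4,3): flips 3 -> legal
(4,4): no bracket -> illegal
B mobility = 6
-- W to move --
(0,0): no bracket -> illegal
(0,1): flips 1 -> legal
(0,2): flips 1 -> legal
(0,3): flips 1 -> legal
(0,5): no bracket -> illegal
(1,1): flips 1 -> legal
(1,4): no bracket -> illegal
(1,5): no bracket -> illegal
(2,0): flips 1 -> legal
(2,4): no bracket -> illegal
(3,0): no bracket -> illegal
W mobility = 5

Answer: B=6 W=5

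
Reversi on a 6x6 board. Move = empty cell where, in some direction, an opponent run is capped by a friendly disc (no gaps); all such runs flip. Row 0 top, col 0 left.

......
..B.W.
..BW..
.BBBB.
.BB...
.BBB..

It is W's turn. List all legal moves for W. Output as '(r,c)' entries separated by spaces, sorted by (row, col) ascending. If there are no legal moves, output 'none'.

(0,1): flips 1 -> legal
(0,2): no bracket -> illegal
(0,3): no bracket -> illegal
(1,1): no bracket -> illegal
(1,3): no bracket -> illegal
(2,0): no bracket -> illegal
(2,1): flips 1 -> legal
(2,4): no bracket -> illegal
(2,5): no bracket -> illegal
(3,0): no bracket -> illegal
(3,5): no bracket -> illegal
(4,0): no bracket -> illegal
(4,3): flips 1 -> legal
(4,4): no bracket -> illegal
(4,5): flips 1 -> legal
(5,0): flips 2 -> legal
(5,4): no bracket -> illegal

Answer: (0,1) (2,1) (4,3) (4,5) (5,0)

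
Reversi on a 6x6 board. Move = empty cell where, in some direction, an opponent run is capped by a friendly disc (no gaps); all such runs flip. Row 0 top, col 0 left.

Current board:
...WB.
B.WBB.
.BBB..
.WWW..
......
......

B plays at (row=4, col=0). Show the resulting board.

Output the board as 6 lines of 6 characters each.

Place B at (4,0); scan 8 dirs for brackets.
Dir NW: edge -> no flip
Dir N: first cell '.' (not opp) -> no flip
Dir NE: opp run (3,1) capped by B -> flip
Dir W: edge -> no flip
Dir E: first cell '.' (not opp) -> no flip
Dir SW: edge -> no flip
Dir S: first cell '.' (not opp) -> no flip
Dir SE: first cell '.' (not opp) -> no flip
All flips: (3,1)

Answer: ...WB.
B.WBB.
.BBB..
.BWW..
B.....
......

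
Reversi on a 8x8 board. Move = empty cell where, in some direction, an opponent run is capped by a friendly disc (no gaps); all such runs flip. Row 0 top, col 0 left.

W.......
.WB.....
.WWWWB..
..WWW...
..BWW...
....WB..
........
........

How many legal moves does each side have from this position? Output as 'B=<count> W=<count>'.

-- B to move --
(0,1): no bracket -> illegal
(0,2): no bracket -> illegal
(1,0): flips 1 -> legal
(1,3): no bracket -> illegal
(1,4): no bracket -> illegal
(1,5): flips 2 -> legal
(2,0): flips 4 -> legal
(3,0): flips 1 -> legal
(3,1): no bracket -> illegal
(3,5): no bracket -> illegal
(4,1): no bracket -> illegal
(4,5): flips 4 -> legal
(5,2): flips 2 -> legal
(5,3): flips 1 -> legal
(6,3): no bracket -> illegal
(6,4): no bracket -> illegal
(6,5): no bracket -> illegal
B mobility = 7
-- W to move --
(0,1): flips 1 -> legal
(0,2): flips 1 -> legal
(0,3): flips 1 -> legal
(1,3): flips 1 -> legal
(1,4): no bracket -> illegal
(1,5): no bracket -> illegal
(1,6): flips 1 -> legal
(2,6): flips 1 -> legal
(3,1): no bracket -> illegal
(3,5): no bracket -> illegal
(3,6): no bracket -> illegal
(4,1): flips 1 -> legal
(4,5): no bracket -> illegal
(4,6): no bracket -> illegal
(5,1): flips 1 -> legal
(5,2): flips 1 -> legal
(5,3): no bracket -> illegal
(5,6): flips 1 -> legal
(6,4): no bracket -> illegal
(6,5): no bracket -> illegal
(6,6): flips 1 -> legal
W mobility = 11

Answer: B=7 W=11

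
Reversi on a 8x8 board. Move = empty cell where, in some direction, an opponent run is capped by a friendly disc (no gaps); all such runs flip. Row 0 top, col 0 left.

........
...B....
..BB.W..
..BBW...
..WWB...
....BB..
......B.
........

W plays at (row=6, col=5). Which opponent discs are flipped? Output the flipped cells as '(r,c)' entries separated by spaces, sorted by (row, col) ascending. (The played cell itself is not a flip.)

Dir NW: opp run (5,4) capped by W -> flip
Dir N: opp run (5,5), next='.' -> no flip
Dir NE: first cell '.' (not opp) -> no flip
Dir W: first cell '.' (not opp) -> no flip
Dir E: opp run (6,6), next='.' -> no flip
Dir SW: first cell '.' (not opp) -> no flip
Dir S: first cell '.' (not opp) -> no flip
Dir SE: first cell '.' (not opp) -> no flip

Answer: (5,4)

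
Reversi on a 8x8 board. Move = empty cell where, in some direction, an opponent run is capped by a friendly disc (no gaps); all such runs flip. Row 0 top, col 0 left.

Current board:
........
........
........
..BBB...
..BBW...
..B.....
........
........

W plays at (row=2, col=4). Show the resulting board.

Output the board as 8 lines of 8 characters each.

Place W at (2,4); scan 8 dirs for brackets.
Dir NW: first cell '.' (not opp) -> no flip
Dir N: first cell '.' (not opp) -> no flip
Dir NE: first cell '.' (not opp) -> no flip
Dir W: first cell '.' (not opp) -> no flip
Dir E: first cell '.' (not opp) -> no flip
Dir SW: opp run (3,3) (4,2), next='.' -> no flip
Dir S: opp run (3,4) capped by W -> flip
Dir SE: first cell '.' (not opp) -> no flip
All flips: (3,4)

Answer: ........
........
....W...
..BBW...
..BBW...
..B.....
........
........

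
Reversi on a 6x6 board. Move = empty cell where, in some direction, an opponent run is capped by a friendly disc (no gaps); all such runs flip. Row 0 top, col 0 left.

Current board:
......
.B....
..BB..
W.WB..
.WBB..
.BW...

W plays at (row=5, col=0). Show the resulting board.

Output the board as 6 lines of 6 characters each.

Place W at (5,0); scan 8 dirs for brackets.
Dir NW: edge -> no flip
Dir N: first cell '.' (not opp) -> no flip
Dir NE: first cell 'W' (not opp) -> no flip
Dir W: edge -> no flip
Dir E: opp run (5,1) capped by W -> flip
Dir SW: edge -> no flip
Dir S: edge -> no flip
Dir SE: edge -> no flip
All flips: (5,1)

Answer: ......
.B....
..BB..
W.WB..
.WBB..
WWW...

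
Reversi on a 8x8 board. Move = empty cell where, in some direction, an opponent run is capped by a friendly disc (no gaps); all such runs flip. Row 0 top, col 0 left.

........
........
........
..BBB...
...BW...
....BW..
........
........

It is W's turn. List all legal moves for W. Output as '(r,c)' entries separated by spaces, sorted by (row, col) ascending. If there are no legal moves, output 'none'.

(2,1): no bracket -> illegal
(2,2): flips 1 -> legal
(2,3): no bracket -> illegal
(2,4): flips 1 -> legal
(2,5): no bracket -> illegal
(3,1): no bracket -> illegal
(3,5): no bracket -> illegal
(4,1): no bracket -> illegal
(4,2): flips 1 -> legal
(4,5): no bracket -> illegal
(5,2): no bracket -> illegal
(5,3): flips 1 -> legal
(6,3): no bracket -> illegal
(6,4): flips 1 -> legal
(6,5): no bracket -> illegal

Answer: (2,2) (2,4) (4,2) (5,3) (6,4)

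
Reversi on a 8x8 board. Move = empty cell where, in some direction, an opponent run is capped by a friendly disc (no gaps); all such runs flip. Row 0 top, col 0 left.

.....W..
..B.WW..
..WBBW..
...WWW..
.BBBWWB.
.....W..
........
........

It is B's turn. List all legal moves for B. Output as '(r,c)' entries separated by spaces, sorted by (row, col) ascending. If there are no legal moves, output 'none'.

(0,3): no bracket -> illegal
(0,4): flips 1 -> legal
(0,6): flips 1 -> legal
(1,1): no bracket -> illegal
(1,3): no bracket -> illegal
(1,6): flips 2 -> legal
(2,1): flips 1 -> legal
(2,6): flips 1 -> legal
(3,1): no bracket -> illegal
(3,2): flips 1 -> legal
(3,6): no bracket -> illegal
(5,3): no bracket -> illegal
(5,4): flips 2 -> legal
(5,6): flips 2 -> legal
(6,4): flips 1 -> legal
(6,5): no bracket -> illegal
(6,6): no bracket -> illegal

Answer: (0,4) (0,6) (1,6) (2,1) (2,6) (3,2) (5,4) (5,6) (6,4)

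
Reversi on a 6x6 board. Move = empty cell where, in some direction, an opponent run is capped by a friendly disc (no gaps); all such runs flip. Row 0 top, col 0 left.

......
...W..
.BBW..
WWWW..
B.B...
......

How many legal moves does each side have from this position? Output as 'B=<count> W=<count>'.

Answer: B=6 W=8

Derivation:
-- B to move --
(0,2): no bracket -> illegal
(0,3): no bracket -> illegal
(0,4): flips 1 -> legal
(1,2): no bracket -> illegal
(1,4): no bracket -> illegal
(2,0): flips 2 -> legal
(2,4): flips 2 -> legal
(3,4): no bracket -> illegal
(4,1): flips 1 -> legal
(4,3): flips 1 -> legal
(4,4): flips 1 -> legal
B mobility = 6
-- W to move --
(1,0): flips 1 -> legal
(1,1): flips 2 -> legal
(1,2): flips 2 -> legal
(2,0): flips 2 -> legal
(4,1): no bracket -> illegal
(4,3): no bracket -> illegal
(5,0): flips 1 -> legal
(5,1): flips 1 -> legal
(5,2): flips 1 -> legal
(5,3): flips 1 -> legal
W mobility = 8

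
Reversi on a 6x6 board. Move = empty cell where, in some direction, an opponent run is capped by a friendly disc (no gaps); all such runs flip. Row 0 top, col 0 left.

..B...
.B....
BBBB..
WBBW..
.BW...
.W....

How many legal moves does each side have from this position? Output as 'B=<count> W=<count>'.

-- B to move --
(2,4): no bracket -> illegal
(3,4): flips 1 -> legal
(4,0): flips 1 -> legal
(4,3): flips 2 -> legal
(4,4): flips 1 -> legal
(5,0): no bracket -> illegal
(5,2): flips 1 -> legal
(5,3): flips 1 -> legal
B mobility = 6
-- W to move --
(0,0): flips 2 -> legal
(0,1): flips 4 -> legal
(0,3): no bracket -> illegal
(1,0): flips 1 -> legal
(1,2): flips 3 -> legal
(1,3): flips 1 -> legal
(1,4): no bracket -> illegal
(2,4): no bracket -> illegal
(3,4): no bracket -> illegal
(4,0): flips 1 -> legal
(4,3): no bracket -> illegal
(5,0): no bracket -> illegal
(5,2): flips 1 -> legal
W mobility = 7

Answer: B=6 W=7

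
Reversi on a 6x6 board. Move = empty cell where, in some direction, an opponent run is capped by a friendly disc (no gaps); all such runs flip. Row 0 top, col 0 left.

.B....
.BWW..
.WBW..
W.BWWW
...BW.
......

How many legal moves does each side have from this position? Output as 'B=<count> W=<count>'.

-- B to move --
(0,2): flips 1 -> legal
(0,3): flips 3 -> legal
(0,4): flips 1 -> legal
(1,0): flips 1 -> legal
(1,4): flips 3 -> legal
(2,0): flips 1 -> legal
(2,4): flips 1 -> legal
(2,5): flips 1 -> legal
(3,1): flips 1 -> legal
(4,0): no bracket -> illegal
(4,1): no bracket -> illegal
(4,2): no bracket -> illegal
(4,5): flips 4 -> legal
(5,3): no bracket -> illegal
(5,4): no bracket -> illegal
(5,5): flips 2 -> legal
B mobility = 11
-- W to move --
(0,0): flips 2 -> legal
(0,2): no bracket -> illegal
(1,0): flips 1 -> legal
(2,0): no bracket -> illegal
(3,1): flips 2 -> legal
(4,1): flips 1 -> legal
(4,2): flips 3 -> legal
(5,2): flips 1 -> legal
(5,3): flips 1 -> legal
(5,4): flips 2 -> legal
W mobility = 8

Answer: B=11 W=8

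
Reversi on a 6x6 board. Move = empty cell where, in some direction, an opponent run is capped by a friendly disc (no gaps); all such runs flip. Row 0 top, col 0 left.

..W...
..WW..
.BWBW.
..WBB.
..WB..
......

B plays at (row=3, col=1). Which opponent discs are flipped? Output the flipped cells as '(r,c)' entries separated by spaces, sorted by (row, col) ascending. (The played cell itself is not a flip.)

Dir NW: first cell '.' (not opp) -> no flip
Dir N: first cell 'B' (not opp) -> no flip
Dir NE: opp run (2,2) (1,3), next='.' -> no flip
Dir W: first cell '.' (not opp) -> no flip
Dir E: opp run (3,2) capped by B -> flip
Dir SW: first cell '.' (not opp) -> no flip
Dir S: first cell '.' (not opp) -> no flip
Dir SE: opp run (4,2), next='.' -> no flip

Answer: (3,2)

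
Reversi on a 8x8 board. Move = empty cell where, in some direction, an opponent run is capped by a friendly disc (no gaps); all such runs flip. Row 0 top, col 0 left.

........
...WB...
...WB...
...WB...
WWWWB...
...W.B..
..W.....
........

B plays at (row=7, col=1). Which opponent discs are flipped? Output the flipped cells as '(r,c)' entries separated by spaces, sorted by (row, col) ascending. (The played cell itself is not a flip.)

Answer: (5,3) (6,2)

Derivation:
Dir NW: first cell '.' (not opp) -> no flip
Dir N: first cell '.' (not opp) -> no flip
Dir NE: opp run (6,2) (5,3) capped by B -> flip
Dir W: first cell '.' (not opp) -> no flip
Dir E: first cell '.' (not opp) -> no flip
Dir SW: edge -> no flip
Dir S: edge -> no flip
Dir SE: edge -> no flip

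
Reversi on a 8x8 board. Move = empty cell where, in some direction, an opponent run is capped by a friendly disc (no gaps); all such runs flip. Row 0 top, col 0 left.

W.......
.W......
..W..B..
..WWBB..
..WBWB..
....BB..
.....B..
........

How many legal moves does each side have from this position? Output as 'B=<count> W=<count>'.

-- B to move --
(0,1): no bracket -> illegal
(0,2): no bracket -> illegal
(1,0): no bracket -> illegal
(1,2): no bracket -> illegal
(1,3): no bracket -> illegal
(2,0): no bracket -> illegal
(2,1): flips 1 -> legal
(2,3): flips 1 -> legal
(2,4): no bracket -> illegal
(3,1): flips 2 -> legal
(4,1): flips 1 -> legal
(5,1): no bracket -> illegal
(5,2): no bracket -> illegal
(5,3): flips 1 -> legal
B mobility = 5
-- W to move --
(1,4): no bracket -> illegal
(1,5): no bracket -> illegal
(1,6): no bracket -> illegal
(2,3): no bracket -> illegal
(2,4): flips 1 -> legal
(2,6): flips 1 -> legal
(3,6): flips 2 -> legal
(4,6): flips 1 -> legal
(5,2): no bracket -> illegal
(5,3): flips 1 -> legal
(5,6): no bracket -> illegal
(6,3): no bracket -> illegal
(6,4): flips 1 -> legal
(6,6): flips 1 -> legal
(7,4): no bracket -> illegal
(7,5): no bracket -> illegal
(7,6): flips 3 -> legal
W mobility = 8

Answer: B=5 W=8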